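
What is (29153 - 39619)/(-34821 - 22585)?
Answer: 5233/28703 ≈ 0.18232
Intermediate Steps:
(29153 - 39619)/(-34821 - 22585) = -10466/(-57406) = -10466*(-1/57406) = 5233/28703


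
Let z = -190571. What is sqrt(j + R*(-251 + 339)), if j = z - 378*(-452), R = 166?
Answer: I*sqrt(5107) ≈ 71.463*I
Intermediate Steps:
j = -19715 (j = -190571 - 378*(-452) = -190571 - 1*(-170856) = -190571 + 170856 = -19715)
sqrt(j + R*(-251 + 339)) = sqrt(-19715 + 166*(-251 + 339)) = sqrt(-19715 + 166*88) = sqrt(-19715 + 14608) = sqrt(-5107) = I*sqrt(5107)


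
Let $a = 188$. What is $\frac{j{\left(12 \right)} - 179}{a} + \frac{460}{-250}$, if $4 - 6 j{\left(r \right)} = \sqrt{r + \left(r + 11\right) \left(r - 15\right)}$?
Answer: $- \frac{39319}{14100} - \frac{i \sqrt{57}}{1128} \approx -2.7886 - 0.0066931 i$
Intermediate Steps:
$j{\left(r \right)} = \frac{2}{3} - \frac{\sqrt{r + \left(-15 + r\right) \left(11 + r\right)}}{6}$ ($j{\left(r \right)} = \frac{2}{3} - \frac{\sqrt{r + \left(r + 11\right) \left(r - 15\right)}}{6} = \frac{2}{3} - \frac{\sqrt{r + \left(11 + r\right) \left(-15 + r\right)}}{6} = \frac{2}{3} - \frac{\sqrt{r + \left(-15 + r\right) \left(11 + r\right)}}{6}$)
$\frac{j{\left(12 \right)} - 179}{a} + \frac{460}{-250} = \frac{\left(\frac{2}{3} - \frac{\sqrt{-165 + 12^{2} - 36}}{6}\right) - 179}{188} + \frac{460}{-250} = \left(\left(\frac{2}{3} - \frac{\sqrt{-165 + 144 - 36}}{6}\right) - 179\right) \frac{1}{188} + 460 \left(- \frac{1}{250}\right) = \left(\left(\frac{2}{3} - \frac{\sqrt{-57}}{6}\right) - 179\right) \frac{1}{188} - \frac{46}{25} = \left(\left(\frac{2}{3} - \frac{i \sqrt{57}}{6}\right) - 179\right) \frac{1}{188} - \frac{46}{25} = \left(- \frac{535}{3} - \frac{i \sqrt{57}}{6}\right) \frac{1}{188} - \frac{46}{25} = \left(- \frac{535}{564} - \frac{i \sqrt{57}}{1128}\right) - \frac{46}{25} = - \frac{39319}{14100} - \frac{i \sqrt{57}}{1128}$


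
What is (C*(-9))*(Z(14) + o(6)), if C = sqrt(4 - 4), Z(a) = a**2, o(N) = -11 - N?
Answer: 0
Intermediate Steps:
C = 0 (C = sqrt(0) = 0)
(C*(-9))*(Z(14) + o(6)) = (0*(-9))*(14**2 + (-11 - 1*6)) = 0*(196 + (-11 - 6)) = 0*(196 - 17) = 0*179 = 0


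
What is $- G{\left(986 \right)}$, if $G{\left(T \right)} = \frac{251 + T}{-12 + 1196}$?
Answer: $- \frac{1237}{1184} \approx -1.0448$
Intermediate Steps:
$G{\left(T \right)} = \frac{251}{1184} + \frac{T}{1184}$ ($G{\left(T \right)} = \frac{251 + T}{1184} = \left(251 + T\right) \frac{1}{1184} = \frac{251}{1184} + \frac{T}{1184}$)
$- G{\left(986 \right)} = - (\frac{251}{1184} + \frac{1}{1184} \cdot 986) = - (\frac{251}{1184} + \frac{493}{592}) = \left(-1\right) \frac{1237}{1184} = - \frac{1237}{1184}$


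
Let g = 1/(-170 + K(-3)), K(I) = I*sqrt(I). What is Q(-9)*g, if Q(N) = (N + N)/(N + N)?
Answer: I/(-170*I + 3*sqrt(3)) ≈ -0.0058769 + 0.00017963*I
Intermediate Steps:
K(I) = I**(3/2)
Q(N) = 1 (Q(N) = (2*N)/((2*N)) = (2*N)*(1/(2*N)) = 1)
g = 1/(-170 - 3*I*sqrt(3)) (g = 1/(-170 + (-3)**(3/2)) = 1/(-170 - 3*I*sqrt(3)) ≈ -0.0058769 + 0.00017963*I)
Q(-9)*g = 1*(I/(-170*I + 3*sqrt(3))) = I/(-170*I + 3*sqrt(3))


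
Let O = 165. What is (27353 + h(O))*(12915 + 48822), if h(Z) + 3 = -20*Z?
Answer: 1484774850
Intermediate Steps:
h(Z) = -3 - 20*Z
(27353 + h(O))*(12915 + 48822) = (27353 + (-3 - 20*165))*(12915 + 48822) = (27353 + (-3 - 3300))*61737 = (27353 - 3303)*61737 = 24050*61737 = 1484774850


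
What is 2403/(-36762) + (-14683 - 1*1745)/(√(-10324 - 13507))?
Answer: -801/12254 + 16428*I*√23831/23831 ≈ -0.065366 + 106.42*I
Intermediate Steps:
2403/(-36762) + (-14683 - 1*1745)/(√(-10324 - 13507)) = 2403*(-1/36762) + (-14683 - 1745)/(√(-23831)) = -801/12254 - 16428*(-I*√23831/23831) = -801/12254 - (-16428)*I*√23831/23831 = -801/12254 + 16428*I*√23831/23831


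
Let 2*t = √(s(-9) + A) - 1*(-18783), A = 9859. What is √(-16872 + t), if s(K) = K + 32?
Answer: √(-29922 + 18*√122)/2 ≈ 86.202*I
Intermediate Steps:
s(K) = 32 + K
t = 18783/2 + 9*√122/2 (t = (√((32 - 9) + 9859) - 1*(-18783))/2 = (√(23 + 9859) + 18783)/2 = (√9882 + 18783)/2 = (9*√122 + 18783)/2 = (18783 + 9*√122)/2 = 18783/2 + 9*√122/2 ≈ 9441.2)
√(-16872 + t) = √(-16872 + (18783/2 + 9*√122/2)) = √(-14961/2 + 9*√122/2)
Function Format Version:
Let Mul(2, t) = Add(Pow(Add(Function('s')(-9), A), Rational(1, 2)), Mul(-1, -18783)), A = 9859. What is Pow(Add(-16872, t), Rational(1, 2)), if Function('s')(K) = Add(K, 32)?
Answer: Mul(Rational(1, 2), Pow(Add(-29922, Mul(18, Pow(122, Rational(1, 2)))), Rational(1, 2))) ≈ Mul(86.202, I)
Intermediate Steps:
Function('s')(K) = Add(32, K)
t = Add(Rational(18783, 2), Mul(Rational(9, 2), Pow(122, Rational(1, 2)))) (t = Mul(Rational(1, 2), Add(Pow(Add(Add(32, -9), 9859), Rational(1, 2)), Mul(-1, -18783))) = Mul(Rational(1, 2), Add(Pow(Add(23, 9859), Rational(1, 2)), 18783)) = Mul(Rational(1, 2), Add(Pow(9882, Rational(1, 2)), 18783)) = Mul(Rational(1, 2), Add(Mul(9, Pow(122, Rational(1, 2))), 18783)) = Mul(Rational(1, 2), Add(18783, Mul(9, Pow(122, Rational(1, 2))))) = Add(Rational(18783, 2), Mul(Rational(9, 2), Pow(122, Rational(1, 2)))) ≈ 9441.2)
Pow(Add(-16872, t), Rational(1, 2)) = Pow(Add(-16872, Add(Rational(18783, 2), Mul(Rational(9, 2), Pow(122, Rational(1, 2))))), Rational(1, 2)) = Pow(Add(Rational(-14961, 2), Mul(Rational(9, 2), Pow(122, Rational(1, 2)))), Rational(1, 2))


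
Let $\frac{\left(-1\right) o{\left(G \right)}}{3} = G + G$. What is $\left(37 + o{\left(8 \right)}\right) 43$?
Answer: $-473$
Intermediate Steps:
$o{\left(G \right)} = - 6 G$ ($o{\left(G \right)} = - 3 \left(G + G\right) = - 3 \cdot 2 G = - 6 G$)
$\left(37 + o{\left(8 \right)}\right) 43 = \left(37 - 48\right) 43 = \left(-11\right) 43 = -473$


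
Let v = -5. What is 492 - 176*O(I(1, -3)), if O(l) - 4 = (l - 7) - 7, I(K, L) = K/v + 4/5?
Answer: 10732/5 ≈ 2146.4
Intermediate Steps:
I(K, L) = 4/5 - K/5 (I(K, L) = K/(-5) + 4/5 = K*(-1/5) + 4*(1/5) = -K/5 + 4/5 = 4/5 - K/5)
O(l) = -10 + l (O(l) = 4 + ((l - 7) - 7) = 4 + ((-7 + l) - 7) = 4 + (-14 + l) = -10 + l)
492 - 176*O(I(1, -3)) = 492 - 176*(-10 + (4/5 - 1/5*1)) = 492 - 176*(-10 + (4/5 - 1/5)) = 492 - 176*(-10 + 3/5) = 492 - 176*(-47/5) = 492 + 8272/5 = 10732/5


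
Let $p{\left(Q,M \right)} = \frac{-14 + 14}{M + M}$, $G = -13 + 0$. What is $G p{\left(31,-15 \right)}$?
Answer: $0$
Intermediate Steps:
$G = -13$
$p{\left(Q,M \right)} = 0$ ($p{\left(Q,M \right)} = \frac{0}{2 M} = 0 \frac{1}{2 M} = 0$)
$G p{\left(31,-15 \right)} = \left(-13\right) 0 = 0$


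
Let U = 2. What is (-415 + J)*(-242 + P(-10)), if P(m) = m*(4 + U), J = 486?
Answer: -21442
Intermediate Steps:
P(m) = 6*m (P(m) = m*(4 + 2) = m*6 = 6*m)
(-415 + J)*(-242 + P(-10)) = (-415 + 486)*(-242 + 6*(-10)) = 71*(-242 - 60) = 71*(-302) = -21442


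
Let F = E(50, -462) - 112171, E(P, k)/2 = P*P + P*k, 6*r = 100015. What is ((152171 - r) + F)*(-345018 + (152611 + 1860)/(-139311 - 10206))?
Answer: 5530815588456055/897102 ≈ 6.1652e+9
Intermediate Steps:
r = 100015/6 (r = (⅙)*100015 = 100015/6 ≈ 16669.)
E(P, k) = 2*P² + 2*P*k (E(P, k) = 2*(P*P + P*k) = 2*(P² + P*k) = 2*P² + 2*P*k)
F = -153371 (F = 2*50*(50 - 462) - 112171 = 2*50*(-412) - 112171 = -41200 - 112171 = -153371)
((152171 - r) + F)*(-345018 + (152611 + 1860)/(-139311 - 10206)) = ((152171 - 1*100015/6) - 153371)*(-345018 + (152611 + 1860)/(-139311 - 10206)) = ((152171 - 100015/6) - 153371)*(-345018 + 154471/(-149517)) = (813011/6 - 153371)*(-345018 + 154471*(-1/149517)) = -107215*(-345018 - 154471/149517)/6 = -107215/6*(-51586210777/149517) = 5530815588456055/897102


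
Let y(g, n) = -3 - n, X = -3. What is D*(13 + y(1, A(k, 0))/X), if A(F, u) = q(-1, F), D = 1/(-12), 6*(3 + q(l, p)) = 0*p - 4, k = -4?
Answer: -115/108 ≈ -1.0648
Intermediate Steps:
q(l, p) = -11/3 (q(l, p) = -3 + (0*p - 4)/6 = -3 + (0 - 4)/6 = -3 + (1/6)*(-4) = -3 - 2/3 = -11/3)
D = -1/12 ≈ -0.083333
A(F, u) = -11/3
D*(13 + y(1, A(k, 0))/X) = -(13 + (-3 - 1*(-11/3))/(-3))/12 = -(13 + (-3 + 11/3)*(-1/3))/12 = -(13 + (2/3)*(-1/3))/12 = -(13 - 2/9)/12 = -1/12*115/9 = -115/108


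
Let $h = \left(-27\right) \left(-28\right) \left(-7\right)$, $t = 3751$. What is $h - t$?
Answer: $-9043$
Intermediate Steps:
$h = -5292$ ($h = 756 \left(-7\right) = -5292$)
$h - t = -5292 - 3751 = -9043$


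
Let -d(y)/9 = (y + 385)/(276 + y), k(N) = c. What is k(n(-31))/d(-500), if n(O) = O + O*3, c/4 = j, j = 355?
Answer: -63616/207 ≈ -307.32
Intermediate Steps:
c = 1420 (c = 4*355 = 1420)
n(O) = 4*O (n(O) = O + 3*O = 4*O)
k(N) = 1420
d(y) = -9*(385 + y)/(276 + y) (d(y) = -9*(y + 385)/(276 + y) = -9*(385 + y)/(276 + y))
k(n(-31))/d(-500) = 1420/((9*(-385 - 1*(-500))/(276 - 500))) = 1420/((9*(-385 + 500)/(-224))) = 1420/((9*(-1/224)*115)) = 1420/(-1035/224) = 1420*(-224/1035) = -63616/207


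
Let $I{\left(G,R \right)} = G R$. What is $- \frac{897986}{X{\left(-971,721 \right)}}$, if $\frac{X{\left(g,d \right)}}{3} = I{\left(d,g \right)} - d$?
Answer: $\frac{448993}{1051218} \approx 0.42712$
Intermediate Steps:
$X{\left(g,d \right)} = - 3 d + 3 d g$ ($X{\left(g,d \right)} = 3 \left(d g - d\right) = 3 \left(- d + d g\right) = - 3 d + 3 d g$)
$- \frac{897986}{X{\left(-971,721 \right)}} = - \frac{897986}{3 \cdot 721 \left(-1 - 971\right)} = - \frac{897986}{3 \cdot 721 \left(-972\right)} = - \frac{897986}{-2102436} = \left(-897986\right) \left(- \frac{1}{2102436}\right) = \frac{448993}{1051218}$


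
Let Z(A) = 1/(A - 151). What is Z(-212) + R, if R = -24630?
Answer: -8940691/363 ≈ -24630.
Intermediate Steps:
Z(A) = 1/(-151 + A)
Z(-212) + R = 1/(-151 - 212) - 24630 = 1/(-363) - 24630 = -1/363 - 24630 = -8940691/363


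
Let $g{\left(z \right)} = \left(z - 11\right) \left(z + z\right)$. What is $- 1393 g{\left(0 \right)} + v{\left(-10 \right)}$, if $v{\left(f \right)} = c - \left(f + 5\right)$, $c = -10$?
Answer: $-5$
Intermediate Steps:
$v{\left(f \right)} = -15 - f$ ($v{\left(f \right)} = -10 - \left(f + 5\right) = -10 - \left(5 + f\right) = -15 - f$)
$g{\left(z \right)} = 2 z \left(-11 + z\right)$ ($g{\left(z \right)} = \left(-11 + z\right) 2 z = 2 z \left(-11 + z\right)$)
$- 1393 g{\left(0 \right)} + v{\left(-10 \right)} = - 1393 \cdot 2 \cdot 0 \left(-11 + 0\right) - 5 = - 1393 \cdot 2 \cdot 0 \left(-11\right) + \left(-15 + 10\right) = \left(-1393\right) 0 - 5 = 0 - 5 = -5$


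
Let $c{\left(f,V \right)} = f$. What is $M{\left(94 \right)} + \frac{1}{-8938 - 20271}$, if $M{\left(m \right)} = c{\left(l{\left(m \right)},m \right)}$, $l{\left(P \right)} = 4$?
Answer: $\frac{116835}{29209} \approx 4.0$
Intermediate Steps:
$M{\left(m \right)} = 4$
$M{\left(94 \right)} + \frac{1}{-8938 - 20271} = 4 + \frac{1}{-8938 - 20271} = 4 + \frac{1}{-29209} = 4 - \frac{1}{29209} = \frac{116835}{29209}$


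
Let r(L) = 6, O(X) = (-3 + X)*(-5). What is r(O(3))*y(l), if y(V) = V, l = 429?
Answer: 2574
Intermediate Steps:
O(X) = 15 - 5*X
r(O(3))*y(l) = 6*429 = 2574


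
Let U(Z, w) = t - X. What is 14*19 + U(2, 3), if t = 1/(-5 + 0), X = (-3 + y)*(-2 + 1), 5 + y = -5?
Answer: 1264/5 ≈ 252.80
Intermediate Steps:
y = -10 (y = -5 - 5 = -10)
X = 13 (X = (-3 - 10)*(-2 + 1) = -13*(-1) = 13)
t = -⅕ (t = 1/(-5) = -⅕ ≈ -0.20000)
U(Z, w) = -66/5 (U(Z, w) = -⅕ - 1*13 = -⅕ - 13 = -66/5)
14*19 + U(2, 3) = 14*19 - 66/5 = 266 - 66/5 = 1264/5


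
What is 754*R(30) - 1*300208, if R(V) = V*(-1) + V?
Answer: -300208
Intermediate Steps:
R(V) = 0 (R(V) = -V + V = 0)
754*R(30) - 1*300208 = 754*0 - 1*300208 = 0 - 300208 = -300208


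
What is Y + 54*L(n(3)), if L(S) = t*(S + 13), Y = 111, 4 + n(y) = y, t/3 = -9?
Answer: -17385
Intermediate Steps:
t = -27 (t = 3*(-9) = -27)
n(y) = -4 + y
L(S) = -351 - 27*S (L(S) = -27*(S + 13) = -27*(13 + S) = -351 - 27*S)
Y + 54*L(n(3)) = 111 + 54*(-351 - 27*(-4 + 3)) = 111 + 54*(-351 - 27*(-1)) = 111 + 54*(-351 + 27) = 111 + 54*(-324) = 111 - 17496 = -17385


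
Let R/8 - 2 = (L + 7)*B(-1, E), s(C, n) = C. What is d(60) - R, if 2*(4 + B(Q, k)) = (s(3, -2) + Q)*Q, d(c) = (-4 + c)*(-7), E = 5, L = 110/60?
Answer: -164/3 ≈ -54.667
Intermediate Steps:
L = 11/6 (L = 110*(1/60) = 11/6 ≈ 1.8333)
d(c) = 28 - 7*c
B(Q, k) = -4 + Q*(3 + Q)/2 (B(Q, k) = -4 + ((3 + Q)*Q)/2 = -4 + (Q*(3 + Q))/2 = -4 + Q*(3 + Q)/2)
R = -1012/3 (R = 16 + 8*((11/6 + 7)*(-4 + (1/2)*(-1)**2 + (3/2)*(-1))) = 16 + 8*(53*(-4 + (1/2)*1 - 3/2)/6) = 16 + 8*(53*(-4 + 1/2 - 3/2)/6) = 16 + 8*((53/6)*(-5)) = 16 + 8*(-265/6) = 16 - 1060/3 = -1012/3 ≈ -337.33)
d(60) - R = (28 - 7*60) - 1*(-1012/3) = (28 - 420) + 1012/3 = -392 + 1012/3 = -164/3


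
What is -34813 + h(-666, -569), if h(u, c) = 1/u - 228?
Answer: -23337307/666 ≈ -35041.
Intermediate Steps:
h(u, c) = -228 + 1/u
-34813 + h(-666, -569) = -34813 + (-228 + 1/(-666)) = -34813 + (-228 - 1/666) = -34813 - 151849/666 = -23337307/666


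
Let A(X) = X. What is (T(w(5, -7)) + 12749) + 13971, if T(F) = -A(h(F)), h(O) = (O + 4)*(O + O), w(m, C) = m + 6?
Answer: 26390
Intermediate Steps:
w(m, C) = 6 + m
h(O) = 2*O*(4 + O) (h(O) = (4 + O)*(2*O) = 2*O*(4 + O))
T(F) = -2*F*(4 + F)
(T(w(5, -7)) + 12749) + 13971 = (-2*(6 + 5)*(4 + (6 + 5)) + 12749) + 13971 = (-2*11*(4 + 11) + 12749) + 13971 = (-2*11*15 + 12749) + 13971 = (-330 + 12749) + 13971 = 12419 + 13971 = 26390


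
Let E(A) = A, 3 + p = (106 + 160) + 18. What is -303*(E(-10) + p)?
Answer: -82113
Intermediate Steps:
p = 281 (p = -3 + ((106 + 160) + 18) = -3 + (266 + 18) = -3 + 284 = 281)
-303*(E(-10) + p) = -303*(-10 + 281) = -303*271 = -82113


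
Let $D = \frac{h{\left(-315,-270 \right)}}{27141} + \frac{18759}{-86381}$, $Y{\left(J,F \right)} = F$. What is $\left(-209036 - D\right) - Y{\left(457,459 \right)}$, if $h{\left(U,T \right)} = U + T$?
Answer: $- \frac{163717832014997}{781488907} \approx -2.0949 \cdot 10^{5}$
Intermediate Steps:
$h{\left(U,T \right)} = T + U$
$D = - \frac{186556968}{781488907}$ ($D = \frac{-270 - 315}{27141} + \frac{18759}{-86381} = \left(-585\right) \frac{1}{27141} + 18759 \left(- \frac{1}{86381}\right) = - \frac{195}{9047} - \frac{18759}{86381} = - \frac{186556968}{781488907} \approx -0.23872$)
$\left(-209036 - D\right) - Y{\left(457,459 \right)} = \left(-209036 - - \frac{186556968}{781488907}\right) - 459 = \left(-209036 + \frac{186556968}{781488907}\right) - 459 = - \frac{163359128606684}{781488907} - 459 = - \frac{163717832014997}{781488907}$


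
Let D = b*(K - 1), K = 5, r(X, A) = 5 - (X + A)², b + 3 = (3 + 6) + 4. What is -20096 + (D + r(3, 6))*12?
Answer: -20528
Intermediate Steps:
b = 10 (b = -3 + ((3 + 6) + 4) = -3 + (9 + 4) = -3 + 13 = 10)
r(X, A) = 5 - (A + X)²
D = 40 (D = 10*(5 - 1) = 10*4 = 40)
-20096 + (D + r(3, 6))*12 = -20096 + (40 + (5 - (6 + 3)²))*12 = -20096 + (40 + (5 - 1*9²))*12 = -20096 + (40 + (5 - 1*81))*12 = -20096 + (40 + (5 - 81))*12 = -20096 + (40 - 76)*12 = -20096 - 36*12 = -20096 - 432 = -20528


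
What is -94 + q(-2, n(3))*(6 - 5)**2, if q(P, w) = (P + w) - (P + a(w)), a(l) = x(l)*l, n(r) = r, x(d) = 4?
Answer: -103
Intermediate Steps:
a(l) = 4*l
q(P, w) = -3*w (q(P, w) = (P + w) - (P + 4*w) = (P + w) + (-P - 4*w) = -3*w)
-94 + q(-2, n(3))*(6 - 5)**2 = -94 + (-3*3)*(6 - 5)**2 = -94 - 9*1**2 = -94 - 9*1 = -94 - 9 = -103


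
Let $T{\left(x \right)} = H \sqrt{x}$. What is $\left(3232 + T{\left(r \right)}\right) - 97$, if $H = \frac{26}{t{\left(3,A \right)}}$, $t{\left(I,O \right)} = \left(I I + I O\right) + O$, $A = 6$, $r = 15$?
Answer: $3135 + \frac{26 \sqrt{15}}{33} \approx 3138.1$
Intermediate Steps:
$t{\left(I,O \right)} = O + I^{2} + I O$ ($t{\left(I,O \right)} = \left(I^{2} + I O\right) + O = O + I^{2} + I O$)
$H = \frac{26}{33}$ ($H = \frac{26}{6 + 3^{2} + 3 \cdot 6} = \frac{26}{6 + 9 + 18} = \frac{26}{33} \approx 0.78788$)
$T{\left(x \right)} = \frac{26 \sqrt{x}}{33}$
$\left(3232 + T{\left(r \right)}\right) - 97 = \left(3232 + \frac{26 \sqrt{15}}{33}\right) - 97 = 3135 + \frac{26 \sqrt{15}}{33}$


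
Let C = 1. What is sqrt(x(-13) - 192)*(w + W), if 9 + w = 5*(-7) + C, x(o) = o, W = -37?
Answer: -80*I*sqrt(205) ≈ -1145.4*I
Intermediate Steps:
w = -43 (w = -9 + (5*(-7) + 1) = -9 + (-35 + 1) = -9 - 34 = -43)
sqrt(x(-13) - 192)*(w + W) = sqrt(-13 - 192)*(-43 - 37) = sqrt(-205)*(-80) = (I*sqrt(205))*(-80) = -80*I*sqrt(205)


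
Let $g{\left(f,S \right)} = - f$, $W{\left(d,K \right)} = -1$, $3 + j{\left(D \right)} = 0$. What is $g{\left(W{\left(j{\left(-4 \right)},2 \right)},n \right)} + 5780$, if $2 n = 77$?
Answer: $5781$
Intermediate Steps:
$j{\left(D \right)} = -3$ ($j{\left(D \right)} = -3 + 0 = -3$)
$n = \frac{77}{2}$ ($n = \frac{1}{2} \cdot 77 = \frac{77}{2} \approx 38.5$)
$g{\left(W{\left(j{\left(-4 \right)},2 \right)},n \right)} + 5780 = \left(-1\right) \left(-1\right) + 5780 = 1 + 5780 = 5781$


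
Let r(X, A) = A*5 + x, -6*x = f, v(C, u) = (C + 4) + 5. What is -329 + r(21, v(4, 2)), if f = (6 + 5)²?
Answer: -1705/6 ≈ -284.17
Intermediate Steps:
v(C, u) = 9 + C (v(C, u) = (4 + C) + 5 = 9 + C)
f = 121 (f = 11² = 121)
x = -121/6 (x = -⅙*121 = -121/6 ≈ -20.167)
r(X, A) = -121/6 + 5*A (r(X, A) = A*5 - 121/6 = 5*A - 121/6 = -121/6 + 5*A)
-329 + r(21, v(4, 2)) = -329 + (-121/6 + 5*(9 + 4)) = -329 + (-121/6 + 5*13) = -329 + (-121/6 + 65) = -329 + 269/6 = -1705/6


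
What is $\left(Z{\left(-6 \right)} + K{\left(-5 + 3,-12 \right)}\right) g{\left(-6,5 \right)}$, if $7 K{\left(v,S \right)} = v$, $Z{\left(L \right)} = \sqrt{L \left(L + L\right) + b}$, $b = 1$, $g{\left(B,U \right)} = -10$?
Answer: $\frac{20}{7} - 10 \sqrt{73} \approx -82.583$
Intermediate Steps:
$Z{\left(L \right)} = \sqrt{1 + 2 L^{2}}$ ($Z{\left(L \right)} = \sqrt{L \left(L + L\right) + 1} = \sqrt{L 2 L + 1} = \sqrt{2 L^{2} + 1} = \sqrt{1 + 2 L^{2}}$)
$K{\left(v,S \right)} = \frac{v}{7}$
$\left(Z{\left(-6 \right)} + K{\left(-5 + 3,-12 \right)}\right) g{\left(-6,5 \right)} = \left(\sqrt{1 + 2 \left(-6\right)^{2}} + \frac{-5 + 3}{7}\right) \left(-10\right) = \left(\sqrt{1 + 2 \cdot 36} + \frac{1}{7} \left(-2\right)\right) \left(-10\right) = \left(\sqrt{1 + 72} - \frac{2}{7}\right) \left(-10\right) = \left(\sqrt{73} - \frac{2}{7}\right) \left(-10\right) = \left(- \frac{2}{7} + \sqrt{73}\right) \left(-10\right) = \frac{20}{7} - 10 \sqrt{73}$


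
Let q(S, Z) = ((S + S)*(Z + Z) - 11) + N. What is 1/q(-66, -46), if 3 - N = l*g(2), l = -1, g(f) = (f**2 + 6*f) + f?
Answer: 1/12154 ≈ 8.2277e-5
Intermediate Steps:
g(f) = f**2 + 7*f
N = 21 (N = 3 - (-1)*2*(7 + 2) = 3 - (-1)*2*9 = 3 - (-1)*18 = 3 - 1*(-18) = 3 + 18 = 21)
q(S, Z) = 10 + 4*S*Z (q(S, Z) = ((S + S)*(Z + Z) - 11) + 21 = ((2*S)*(2*Z) - 11) + 21 = (4*S*Z - 11) + 21 = (-11 + 4*S*Z) + 21 = 10 + 4*S*Z)
1/q(-66, -46) = 1/(10 + 4*(-66)*(-46)) = 1/(10 + 12144) = 1/12154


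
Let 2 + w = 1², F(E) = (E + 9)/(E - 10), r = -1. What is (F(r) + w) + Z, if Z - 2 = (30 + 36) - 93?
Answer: -294/11 ≈ -26.727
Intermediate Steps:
F(E) = (9 + E)/(-10 + E)
Z = -25 (Z = 2 + ((30 + 36) - 93) = 2 + (66 - 93) = 2 - 27 = -25)
w = -1 (w = -2 + 1² = -2 + 1 = -1)
(F(r) + w) + Z = ((9 - 1)/(-10 - 1) - 1) - 25 = (8/(-11) - 1) - 25 = (-1/11*8 - 1) - 25 = (-8/11 - 1) - 25 = -19/11 - 25 = -294/11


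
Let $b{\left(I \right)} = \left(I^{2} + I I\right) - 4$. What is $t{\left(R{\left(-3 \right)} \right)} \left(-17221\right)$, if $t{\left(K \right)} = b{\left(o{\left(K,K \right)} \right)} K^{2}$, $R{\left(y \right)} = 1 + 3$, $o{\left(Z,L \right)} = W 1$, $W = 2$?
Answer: $-1102144$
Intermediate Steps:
$o{\left(Z,L \right)} = 2$ ($o{\left(Z,L \right)} = 2 \cdot 1 = 2$)
$b{\left(I \right)} = -4 + 2 I^{2}$ ($b{\left(I \right)} = \left(I^{2} + I^{2}\right) - 4 = 2 I^{2} - 4 = -4 + 2 I^{2}$)
$R{\left(y \right)} = 4$
$t{\left(K \right)} = 4 K^{2}$ ($t{\left(K \right)} = \left(-4 + 2 \cdot 2^{2}\right) K^{2} = \left(-4 + 2 \cdot 4\right) K^{2} = \left(-4 + 8\right) K^{2} = 4 K^{2}$)
$t{\left(R{\left(-3 \right)} \right)} \left(-17221\right) = 4 \cdot 4^{2} \left(-17221\right) = 4 \cdot 16 \left(-17221\right) = 64 \left(-17221\right) = -1102144$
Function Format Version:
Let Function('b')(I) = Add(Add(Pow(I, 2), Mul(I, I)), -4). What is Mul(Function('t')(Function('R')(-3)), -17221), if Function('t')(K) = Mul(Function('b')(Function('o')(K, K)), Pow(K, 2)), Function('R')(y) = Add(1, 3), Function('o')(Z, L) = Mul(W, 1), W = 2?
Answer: -1102144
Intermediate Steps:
Function('o')(Z, L) = 2 (Function('o')(Z, L) = Mul(2, 1) = 2)
Function('b')(I) = Add(-4, Mul(2, Pow(I, 2))) (Function('b')(I) = Add(Add(Pow(I, 2), Pow(I, 2)), -4) = Add(Mul(2, Pow(I, 2)), -4) = Add(-4, Mul(2, Pow(I, 2))))
Function('R')(y) = 4
Function('t')(K) = Mul(4, Pow(K, 2)) (Function('t')(K) = Mul(Add(-4, Mul(2, Pow(2, 2))), Pow(K, 2)) = Mul(Add(-4, Mul(2, 4)), Pow(K, 2)) = Mul(Add(-4, 8), Pow(K, 2)) = Mul(4, Pow(K, 2)))
Mul(Function('t')(Function('R')(-3)), -17221) = Mul(Mul(4, Pow(4, 2)), -17221) = Mul(Mul(4, 16), -17221) = Mul(64, -17221) = -1102144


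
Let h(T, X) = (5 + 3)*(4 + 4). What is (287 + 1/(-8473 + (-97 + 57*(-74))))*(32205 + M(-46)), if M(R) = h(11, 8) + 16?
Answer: 118490954175/12788 ≈ 9.2658e+6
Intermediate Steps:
h(T, X) = 64 (h(T, X) = 8*8 = 64)
M(R) = 80 (M(R) = 64 + 16 = 80)
(287 + 1/(-8473 + (-97 + 57*(-74))))*(32205 + M(-46)) = (287 + 1/(-8473 + (-97 + 57*(-74))))*(32205 + 80) = (287 + 1/(-8473 + (-97 - 4218)))*32285 = (287 + 1/(-8473 - 4315))*32285 = (287 + 1/(-12788))*32285 = (287 - 1/12788)*32285 = (3670155/12788)*32285 = 118490954175/12788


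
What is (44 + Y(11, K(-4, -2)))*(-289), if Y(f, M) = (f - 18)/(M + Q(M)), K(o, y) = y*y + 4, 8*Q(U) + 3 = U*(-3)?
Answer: -454308/37 ≈ -12279.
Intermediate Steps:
Q(U) = -3/8 - 3*U/8 (Q(U) = -3/8 + (U*(-3))/8 = -3/8 + (-3*U)/8 = -3/8 - 3*U/8)
K(o, y) = 4 + y² (K(o, y) = y² + 4 = 4 + y²)
Y(f, M) = (-18 + f)/(-3/8 + 5*M/8) (Y(f, M) = (f - 18)/(M + (-3/8 - 3*M/8)) = (-18 + f)/(-3/8 + 5*M/8))
(44 + Y(11, K(-4, -2)))*(-289) = (44 + 8*(-18 + 11)/(-3 + 5*(4 + (-2)²)))*(-289) = (44 + 8*(-7)/(-3 + 5*(4 + 4)))*(-289) = (44 + 8*(-7)/(-3 + 5*8))*(-289) = (44 + 8*(-7)/(-3 + 40))*(-289) = (44 + 8*(-7)/37)*(-289) = (44 + 8*(1/37)*(-7))*(-289) = (44 - 56/37)*(-289) = (1572/37)*(-289) = -454308/37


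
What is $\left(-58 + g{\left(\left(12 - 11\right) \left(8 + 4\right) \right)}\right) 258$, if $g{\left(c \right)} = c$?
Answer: $-11868$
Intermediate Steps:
$\left(-58 + g{\left(\left(12 - 11\right) \left(8 + 4\right) \right)}\right) 258 = \left(-58 + \left(12 - 11\right) \left(8 + 4\right)\right) 258 = \left(-58 + 1 \cdot 12\right) 258 = \left(-58 + 12\right) 258 = \left(-46\right) 258 = -11868$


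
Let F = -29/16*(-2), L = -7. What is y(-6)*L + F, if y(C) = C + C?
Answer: 701/8 ≈ 87.625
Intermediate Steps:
y(C) = 2*C
F = 29/8 (F = -29*1/16*(-2) = -29/16*(-2) = 29/8 ≈ 3.6250)
y(-6)*L + F = (2*(-6))*(-7) + 29/8 = -12*(-7) + 29/8 = 84 + 29/8 = 701/8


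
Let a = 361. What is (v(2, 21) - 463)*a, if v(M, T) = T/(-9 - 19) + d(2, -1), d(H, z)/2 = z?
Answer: -672543/4 ≈ -1.6814e+5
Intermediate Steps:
d(H, z) = 2*z
v(M, T) = -2 - T/28 (v(M, T) = T/(-9 - 19) + 2*(-1) = T/(-28) - 2 = -T/28 - 2 = -2 - T/28)
(v(2, 21) - 463)*a = ((-2 - 1/28*21) - 463)*361 = ((-2 - ¾) - 463)*361 = (-11/4 - 463)*361 = -1863/4*361 = -672543/4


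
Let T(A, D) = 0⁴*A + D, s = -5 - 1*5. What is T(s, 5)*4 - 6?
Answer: 14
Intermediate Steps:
s = -10 (s = -5 - 5 = -10)
T(A, D) = D (T(A, D) = 0*A + D = 0 + D = D)
T(s, 5)*4 - 6 = 5*4 - 6 = 20 - 6 = 14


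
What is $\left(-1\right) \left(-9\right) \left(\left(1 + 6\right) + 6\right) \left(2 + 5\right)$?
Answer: $819$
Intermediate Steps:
$\left(-1\right) \left(-9\right) \left(\left(1 + 6\right) + 6\right) \left(2 + 5\right) = 9 \left(7 + 6\right) 7 = 9 \cdot 13 \cdot 7 = 9 \cdot 91 = 819$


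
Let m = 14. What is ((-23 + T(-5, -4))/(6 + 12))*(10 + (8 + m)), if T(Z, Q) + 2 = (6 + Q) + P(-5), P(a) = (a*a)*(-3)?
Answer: -1568/9 ≈ -174.22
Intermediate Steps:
P(a) = -3*a**2 (P(a) = a**2*(-3) = -3*a**2)
T(Z, Q) = -71 + Q (T(Z, Q) = -2 + ((6 + Q) - 3*(-5)**2) = -2 + ((6 + Q) - 3*25) = -2 + ((6 + Q) - 75) = -2 + (-69 + Q) = -71 + Q)
((-23 + T(-5, -4))/(6 + 12))*(10 + (8 + m)) = ((-23 + (-71 - 4))/(6 + 12))*(10 + (8 + 14)) = ((-23 - 75)/18)*(10 + 22) = -98*1/18*32 = -49/9*32 = -1568/9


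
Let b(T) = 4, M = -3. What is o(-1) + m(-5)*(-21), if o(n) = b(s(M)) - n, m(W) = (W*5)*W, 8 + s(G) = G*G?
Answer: -2620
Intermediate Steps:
s(G) = -8 + G**2 (s(G) = -8 + G*G = -8 + G**2)
m(W) = 5*W**2 (m(W) = (5*W)*W = 5*W**2)
o(n) = 4 - n
o(-1) + m(-5)*(-21) = (4 - 1*(-1)) + (5*(-5)**2)*(-21) = (4 + 1) + (5*25)*(-21) = 5 + 125*(-21) = 5 - 2625 = -2620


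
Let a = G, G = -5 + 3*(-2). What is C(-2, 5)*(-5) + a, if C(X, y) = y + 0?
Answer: -36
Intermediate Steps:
C(X, y) = y
G = -11 (G = -5 - 6 = -11)
a = -11
C(-2, 5)*(-5) + a = 5*(-5) - 11 = -25 - 11 = -36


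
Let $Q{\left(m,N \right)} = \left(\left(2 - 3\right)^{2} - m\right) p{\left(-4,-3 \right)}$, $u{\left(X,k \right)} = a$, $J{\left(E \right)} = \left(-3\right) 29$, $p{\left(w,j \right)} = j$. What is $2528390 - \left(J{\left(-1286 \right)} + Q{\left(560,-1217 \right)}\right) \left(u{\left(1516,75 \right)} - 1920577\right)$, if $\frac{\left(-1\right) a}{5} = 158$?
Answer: $3057501920$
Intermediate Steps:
$a = -790$ ($a = \left(-5\right) 158 = -790$)
$J{\left(E \right)} = -87$
$u{\left(X,k \right)} = -790$
$Q{\left(m,N \right)} = -3 + 3 m$ ($Q{\left(m,N \right)} = \left(\left(2 - 3\right)^{2} - m\right) \left(-3\right) = \left(\left(-1\right)^{2} - m\right) \left(-3\right) = \left(1 - m\right) \left(-3\right) = -3 + 3 m$)
$2528390 - \left(J{\left(-1286 \right)} + Q{\left(560,-1217 \right)}\right) \left(u{\left(1516,75 \right)} - 1920577\right) = 2528390 - \left(-87 + \left(-3 + 3 \cdot 560\right)\right) \left(-790 - 1920577\right) = 2528390 - \left(-87 + \left(-3 + 1680\right)\right) \left(-1921367\right) = 2528390 - \left(-87 + 1677\right) \left(-1921367\right) = 2528390 - 1590 \left(-1921367\right) = 2528390 - -3054973530 = 2528390 + 3054973530 = 3057501920$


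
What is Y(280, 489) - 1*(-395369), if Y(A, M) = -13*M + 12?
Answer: 389024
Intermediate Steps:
Y(A, M) = 12 - 13*M
Y(280, 489) - 1*(-395369) = (12 - 13*489) - 1*(-395369) = (12 - 6357) + 395369 = -6345 + 395369 = 389024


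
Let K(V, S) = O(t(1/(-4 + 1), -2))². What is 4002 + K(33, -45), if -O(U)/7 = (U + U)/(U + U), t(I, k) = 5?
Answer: 4051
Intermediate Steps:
O(U) = -7 (O(U) = -7*(U + U)/(U + U) = -7*2*U/(2*U) = -7*2*U*1/(2*U) = -7*1 = -7)
K(V, S) = 49 (K(V, S) = (-7)² = 49)
4002 + K(33, -45) = 4002 + 49 = 4051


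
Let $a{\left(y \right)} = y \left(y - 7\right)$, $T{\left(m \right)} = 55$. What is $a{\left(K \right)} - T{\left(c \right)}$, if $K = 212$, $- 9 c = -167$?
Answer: $43405$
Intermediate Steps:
$c = \frac{167}{9}$ ($c = \left(- \frac{1}{9}\right) \left(-167\right) = \frac{167}{9} \approx 18.556$)
$a{\left(y \right)} = y \left(-7 + y\right)$
$a{\left(K \right)} - T{\left(c \right)} = 212 \left(-7 + 212\right) - 55 = 212 \cdot 205 - 55 = 43460 - 55 = 43405$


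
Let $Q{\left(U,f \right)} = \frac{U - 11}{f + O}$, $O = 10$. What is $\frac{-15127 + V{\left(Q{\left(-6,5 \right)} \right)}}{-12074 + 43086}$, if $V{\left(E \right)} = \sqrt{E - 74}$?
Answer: $- \frac{15127}{31012} + \frac{7 i \sqrt{345}}{465180} \approx -0.48778 + 0.0002795 i$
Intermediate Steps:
$Q{\left(U,f \right)} = \frac{-11 + U}{10 + f}$ ($Q{\left(U,f \right)} = \frac{U - 11}{f + 10} = \frac{-11 + U}{10 + f}$)
$V{\left(E \right)} = \sqrt{-74 + E}$
$\frac{-15127 + V{\left(Q{\left(-6,5 \right)} \right)}}{-12074 + 43086} = \frac{-15127 + \sqrt{-74 + \frac{-11 - 6}{10 + 5}}}{-12074 + 43086} = \frac{-15127 + \sqrt{-74 + \frac{1}{15} \left(-17\right)}}{31012} = \left(-15127 + \sqrt{-74 + \frac{1}{15} \left(-17\right)}\right) \frac{1}{31012} = \left(-15127 + \sqrt{-74 - \frac{17}{15}}\right) \frac{1}{31012} = \left(-15127 + \sqrt{- \frac{1127}{15}}\right) \frac{1}{31012} = \left(-15127 + \frac{7 i \sqrt{345}}{15}\right) \frac{1}{31012} = - \frac{15127}{31012} + \frac{7 i \sqrt{345}}{465180}$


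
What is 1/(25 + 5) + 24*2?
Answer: 1441/30 ≈ 48.033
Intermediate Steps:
1/(25 + 5) + 24*2 = 1/30 + 48 = 1441/30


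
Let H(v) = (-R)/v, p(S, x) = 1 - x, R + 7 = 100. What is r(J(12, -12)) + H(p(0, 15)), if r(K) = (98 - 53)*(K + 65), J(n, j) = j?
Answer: 33483/14 ≈ 2391.6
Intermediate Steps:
R = 93 (R = -7 + 100 = 93)
r(K) = 2925 + 45*K (r(K) = 45*(65 + K) = 2925 + 45*K)
H(v) = -93/v (H(v) = (-1*93)/v = -93/v)
r(J(12, -12)) + H(p(0, 15)) = (2925 + 45*(-12)) - 93/(1 - 1*15) = (2925 - 540) - 93/(1 - 15) = 2385 - 93/(-14) = 2385 - 93*(-1/14) = 2385 + 93/14 = 33483/14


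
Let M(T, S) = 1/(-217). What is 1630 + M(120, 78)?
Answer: 353709/217 ≈ 1630.0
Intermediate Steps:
M(T, S) = -1/217
1630 + M(120, 78) = 1630 - 1/217 = 353709/217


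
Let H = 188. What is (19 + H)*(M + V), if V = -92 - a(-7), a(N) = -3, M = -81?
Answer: -35190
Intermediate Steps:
V = -89 (V = -92 - 1*(-3) = -92 + 3 = -89)
(19 + H)*(M + V) = (19 + 188)*(-81 - 89) = 207*(-170) = -35190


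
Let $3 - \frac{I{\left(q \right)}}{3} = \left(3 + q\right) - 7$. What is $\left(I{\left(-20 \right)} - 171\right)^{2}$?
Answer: $8100$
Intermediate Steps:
$I{\left(q \right)} = 21 - 3 q$ ($I{\left(q \right)} = 9 - 3 \left(\left(3 + q\right) - 7\right) = 9 - 3 \left(-4 + q\right) = 9 - \left(-12 + 3 q\right) = 21 - 3 q$)
$\left(I{\left(-20 \right)} - 171\right)^{2} = \left(\left(21 - -60\right) - 171\right)^{2} = \left(\left(21 + 60\right) - 171\right)^{2} = \left(81 - 171\right)^{2} = \left(-90\right)^{2} = 8100$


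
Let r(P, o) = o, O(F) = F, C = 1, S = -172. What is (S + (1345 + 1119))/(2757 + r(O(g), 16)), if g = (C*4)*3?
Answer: 2292/2773 ≈ 0.82654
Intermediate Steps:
g = 12 (g = (1*4)*3 = 4*3 = 12)
(S + (1345 + 1119))/(2757 + r(O(g), 16)) = (-172 + (1345 + 1119))/(2757 + 16) = (-172 + 2464)/2773 = 2292*(1/2773) = 2292/2773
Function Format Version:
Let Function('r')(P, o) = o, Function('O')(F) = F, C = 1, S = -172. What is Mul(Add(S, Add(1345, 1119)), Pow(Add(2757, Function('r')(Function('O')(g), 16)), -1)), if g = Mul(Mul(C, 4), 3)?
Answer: Rational(2292, 2773) ≈ 0.82654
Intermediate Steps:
g = 12 (g = Mul(Mul(1, 4), 3) = Mul(4, 3) = 12)
Mul(Add(S, Add(1345, 1119)), Pow(Add(2757, Function('r')(Function('O')(g), 16)), -1)) = Mul(Add(-172, Add(1345, 1119)), Pow(Add(2757, 16), -1)) = Mul(Add(-172, 2464), Pow(2773, -1)) = Mul(2292, Rational(1, 2773)) = Rational(2292, 2773)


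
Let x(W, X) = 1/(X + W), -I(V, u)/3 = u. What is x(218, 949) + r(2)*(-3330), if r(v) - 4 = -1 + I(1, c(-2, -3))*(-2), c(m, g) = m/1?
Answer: 34974991/1167 ≈ 29970.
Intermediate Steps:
c(m, g) = m (c(m, g) = m*1 = m)
I(V, u) = -3*u
r(v) = -9 (r(v) = 4 + (-1 - 3*(-2)*(-2)) = 4 + (-1 + 6*(-2)) = 4 + (-1 - 12) = 4 - 13 = -9)
x(W, X) = 1/(W + X)
x(218, 949) + r(2)*(-3330) = 1/(218 + 949) - 9*(-3330) = 1/1167 + 29970 = 34974991/1167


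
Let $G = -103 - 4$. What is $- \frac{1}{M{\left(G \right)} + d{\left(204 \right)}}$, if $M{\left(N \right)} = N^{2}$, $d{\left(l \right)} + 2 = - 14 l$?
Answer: $- \frac{1}{8591} \approx -0.0001164$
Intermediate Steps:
$d{\left(l \right)} = -2 - 14 l$
$G = -107$ ($G = -103 - 4 = -107$)
$- \frac{1}{M{\left(G \right)} + d{\left(204 \right)}} = - \frac{1}{\left(-107\right)^{2} - 2858} = - \frac{1}{11449 - 2858} = - \frac{1}{8591}$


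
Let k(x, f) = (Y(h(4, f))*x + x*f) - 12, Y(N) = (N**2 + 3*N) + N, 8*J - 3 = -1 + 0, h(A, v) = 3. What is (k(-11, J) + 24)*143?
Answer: -126841/4 ≈ -31710.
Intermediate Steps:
J = 1/4 (J = 3/8 + (-1 + 0)/8 = 3/8 + (1/8)*(-1) = 3/8 - 1/8 = 1/4 ≈ 0.25000)
Y(N) = N**2 + 4*N
k(x, f) = -12 + 21*x + f*x (k(x, f) = ((3*(4 + 3))*x + x*f) - 12 = ((3*7)*x + f*x) - 12 = (21*x + f*x) - 12 = -12 + 21*x + f*x)
(k(-11, J) + 24)*143 = ((-12 + 21*(-11) + (1/4)*(-11)) + 24)*143 = ((-12 - 231 - 11/4) + 24)*143 = (-983/4 + 24)*143 = -887/4*143 = -126841/4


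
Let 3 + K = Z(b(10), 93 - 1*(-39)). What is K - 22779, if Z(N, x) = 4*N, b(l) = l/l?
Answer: -22778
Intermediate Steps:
b(l) = 1
K = 1 (K = -3 + 4*1 = -3 + 4 = 1)
K - 22779 = 1 - 22779 = -22778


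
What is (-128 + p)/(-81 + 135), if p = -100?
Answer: -38/9 ≈ -4.2222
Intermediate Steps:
(-128 + p)/(-81 + 135) = (-128 - 100)/(-81 + 135) = -228/54 = (1/54)*(-228) = -38/9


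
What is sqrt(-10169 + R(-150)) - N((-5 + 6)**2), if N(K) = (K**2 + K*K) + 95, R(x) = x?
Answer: -97 + I*sqrt(10319) ≈ -97.0 + 101.58*I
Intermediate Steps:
N(K) = 95 + 2*K**2 (N(K) = (K**2 + K**2) + 95 = 2*K**2 + 95 = 95 + 2*K**2)
sqrt(-10169 + R(-150)) - N((-5 + 6)**2) = sqrt(-10169 - 150) - (95 + 2*((-5 + 6)**2)**2) = sqrt(-10319) - (95 + 2*(1**2)**2) = I*sqrt(10319) - (95 + 2*1**2) = I*sqrt(10319) - (95 + 2*1) = I*sqrt(10319) - (95 + 2) = I*sqrt(10319) - 1*97 = I*sqrt(10319) - 97 = -97 + I*sqrt(10319)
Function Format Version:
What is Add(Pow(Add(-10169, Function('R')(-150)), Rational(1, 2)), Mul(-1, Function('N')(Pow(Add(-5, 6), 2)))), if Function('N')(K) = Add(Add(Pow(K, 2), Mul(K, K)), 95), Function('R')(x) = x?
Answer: Add(-97, Mul(I, Pow(10319, Rational(1, 2)))) ≈ Add(-97.000, Mul(101.58, I))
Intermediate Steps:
Function('N')(K) = Add(95, Mul(2, Pow(K, 2))) (Function('N')(K) = Add(Add(Pow(K, 2), Pow(K, 2)), 95) = Add(Mul(2, Pow(K, 2)), 95) = Add(95, Mul(2, Pow(K, 2))))
Add(Pow(Add(-10169, Function('R')(-150)), Rational(1, 2)), Mul(-1, Function('N')(Pow(Add(-5, 6), 2)))) = Add(Pow(Add(-10169, -150), Rational(1, 2)), Mul(-1, Add(95, Mul(2, Pow(Pow(Add(-5, 6), 2), 2))))) = Add(Pow(-10319, Rational(1, 2)), Mul(-1, Add(95, Mul(2, Pow(Pow(1, 2), 2))))) = Add(Mul(I, Pow(10319, Rational(1, 2))), Mul(-1, Add(95, Mul(2, Pow(1, 2))))) = Add(Mul(I, Pow(10319, Rational(1, 2))), Mul(-1, Add(95, Mul(2, 1)))) = Add(Mul(I, Pow(10319, Rational(1, 2))), Mul(-1, Add(95, 2))) = Add(Mul(I, Pow(10319, Rational(1, 2))), Mul(-1, 97)) = Add(Mul(I, Pow(10319, Rational(1, 2))), -97) = Add(-97, Mul(I, Pow(10319, Rational(1, 2))))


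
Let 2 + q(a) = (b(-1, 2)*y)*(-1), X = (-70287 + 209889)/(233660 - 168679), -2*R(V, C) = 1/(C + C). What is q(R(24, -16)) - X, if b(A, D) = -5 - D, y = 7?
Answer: 2914505/64981 ≈ 44.852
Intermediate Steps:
R(V, C) = -1/(4*C) (R(V, C) = -1/(2*(C + C)) = -1/(2*C)/2 = -1/(4*C))
X = 139602/64981 ≈ 2.1483
q(a) = 47 (q(a) = -2 + ((-5 - 1*2)*7)*(-1) = -2 + ((-5 - 2)*7)*(-1) = -2 - 7*7*(-1) = -2 - 49*(-1) = -2 + 49 = 47)
q(R(24, -16)) - X = 47 - 1*139602/64981 = 47 - 139602/64981 = 2914505/64981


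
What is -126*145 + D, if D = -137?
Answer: -18407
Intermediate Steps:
-126*145 + D = -126*145 - 137 = -18270 - 137 = -18407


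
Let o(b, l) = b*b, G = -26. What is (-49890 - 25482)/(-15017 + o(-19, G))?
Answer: 18843/3664 ≈ 5.1427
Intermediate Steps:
o(b, l) = b²
(-49890 - 25482)/(-15017 + o(-19, G)) = (-49890 - 25482)/(-15017 + (-19)²) = -75372/(-15017 + 361) = -75372/(-14656) = -75372*(-1/14656) = 18843/3664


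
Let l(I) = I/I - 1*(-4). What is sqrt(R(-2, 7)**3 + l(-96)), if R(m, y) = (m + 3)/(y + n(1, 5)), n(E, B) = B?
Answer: sqrt(25923)/72 ≈ 2.2362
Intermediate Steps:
R(m, y) = (3 + m)/(5 + y) (R(m, y) = (m + 3)/(y + 5) = (3 + m)/(5 + y))
l(I) = 5 (l(I) = 1 + 4 = 5)
sqrt(R(-2, 7)**3 + l(-96)) = sqrt(((3 - 2)/(5 + 7))**3 + 5) = sqrt((1/12)**3 + 5) = sqrt(1/1728 + 5) = sqrt(8641/1728) = sqrt(25923)/72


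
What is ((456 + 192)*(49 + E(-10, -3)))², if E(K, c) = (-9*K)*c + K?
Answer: 22406497344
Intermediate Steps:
E(K, c) = K - 9*K*c (E(K, c) = -9*K*c + K = K - 9*K*c)
((456 + 192)*(49 + E(-10, -3)))² = ((456 + 192)*(49 - 10*(1 - 9*(-3))))² = (648*(49 - 10*(1 + 27)))² = (648*(49 - 10*28))² = (648*(49 - 280))² = (648*(-231))² = (-149688)² = 22406497344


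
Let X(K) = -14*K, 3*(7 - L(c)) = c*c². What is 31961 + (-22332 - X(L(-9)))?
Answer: 13129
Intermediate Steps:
L(c) = 7 - c³/3 (L(c) = 7 - c*c²/3 = 7 - c³/3)
31961 + (-22332 - X(L(-9))) = 31961 + (-22332 - (-14)*(7 - ⅓*(-9)³)) = 31961 + (-22332 - (-14)*(7 - ⅓*(-729))) = 31961 + (-22332 - (-14)*(7 + 243)) = 31961 + (-22332 - (-14)*250) = 31961 + (-22332 - 1*(-3500)) = 31961 + (-22332 + 3500) = 31961 - 18832 = 13129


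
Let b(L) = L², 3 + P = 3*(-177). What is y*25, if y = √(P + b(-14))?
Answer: 325*I*√2 ≈ 459.62*I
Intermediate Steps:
P = -534 (P = -3 + 3*(-177) = -3 - 531 = -534)
y = 13*I*√2 (y = √(-534 + (-14)²) = √(-534 + 196) = √(-338) = 13*I*√2 ≈ 18.385*I)
y*25 = (13*I*√2)*25 = 325*I*√2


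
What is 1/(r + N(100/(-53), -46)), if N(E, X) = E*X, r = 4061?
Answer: 53/219833 ≈ 0.00024109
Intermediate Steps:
1/(r + N(100/(-53), -46)) = 1/(4061 + (100/(-53))*(-46)) = 1/(4061 + (100*(-1/53))*(-46)) = 1/(4061 - 100/53*(-46)) = 1/(4061 + 4600/53) = 1/(219833/53) = 53/219833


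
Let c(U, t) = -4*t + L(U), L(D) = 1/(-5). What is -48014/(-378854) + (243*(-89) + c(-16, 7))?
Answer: -20510277817/947135 ≈ -21655.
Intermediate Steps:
L(D) = -1/5
c(U, t) = -1/5 - 4*t (c(U, t) = -4*t - 1/5 = -1/5 - 4*t)
-48014/(-378854) + (243*(-89) + c(-16, 7)) = -48014/(-378854) + (243*(-89) + (-1/5 - 4*7)) = -48014*(-1/378854) + (-21627 + (-1/5 - 28)) = 24007/189427 + (-21627 - 141/5) = 24007/189427 - 108276/5 = -20510277817/947135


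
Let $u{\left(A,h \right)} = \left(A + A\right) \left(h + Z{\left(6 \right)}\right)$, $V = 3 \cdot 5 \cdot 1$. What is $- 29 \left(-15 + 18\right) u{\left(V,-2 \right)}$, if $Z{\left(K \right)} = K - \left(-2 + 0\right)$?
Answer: $-15660$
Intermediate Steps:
$Z{\left(K \right)} = 2 + K$ ($Z{\left(K \right)} = K - -2 = K + 2 = 2 + K$)
$V = 15$ ($V = 15 \cdot 1 = 15$)
$u{\left(A,h \right)} = 2 A \left(8 + h\right)$ ($u{\left(A,h \right)} = \left(A + A\right) \left(h + \left(2 + 6\right)\right) = 2 A \left(h + 8\right) = 2 A \left(8 + h\right)$)
$- 29 \left(-15 + 18\right) u{\left(V,-2 \right)} = - 29 \left(-15 + 18\right) 2 \cdot 15 \left(8 - 2\right) = \left(-29\right) 3 \cdot 2 \cdot 15 \cdot 6 = \left(-87\right) 180 = -15660$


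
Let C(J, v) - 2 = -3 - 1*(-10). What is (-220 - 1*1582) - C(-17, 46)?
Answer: -1811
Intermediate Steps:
C(J, v) = 9 (C(J, v) = 2 + (-3 - 1*(-10)) = 2 + (-3 + 10) = 2 + 7 = 9)
(-220 - 1*1582) - C(-17, 46) = (-220 - 1*1582) - 1*9 = (-220 - 1582) - 9 = -1802 - 9 = -1811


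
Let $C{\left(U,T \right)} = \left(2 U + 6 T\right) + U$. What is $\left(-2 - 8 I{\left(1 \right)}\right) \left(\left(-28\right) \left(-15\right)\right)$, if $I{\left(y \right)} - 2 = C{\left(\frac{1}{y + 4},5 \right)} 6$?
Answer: $-624456$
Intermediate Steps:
$C{\left(U,T \right)} = 3 U + 6 T$
$I{\left(y \right)} = 182 + \frac{18}{4 + y}$ ($I{\left(y \right)} = 2 + \left(\frac{3}{y + 4} + 6 \cdot 5\right) 6 = 2 + \left(\frac{3}{4 + y} + 30\right) 6 = 2 + \left(30 + \frac{3}{4 + y}\right) 6 = 2 + \left(180 + \frac{18}{4 + y}\right) = 182 + \frac{18}{4 + y}$)
$\left(-2 - 8 I{\left(1 \right)}\right) \left(\left(-28\right) \left(-15\right)\right) = \left(-2 - 8 \frac{2 \left(373 + 91 \cdot 1\right)}{4 + 1}\right) \left(\left(-28\right) \left(-15\right)\right) = \left(-2 - 8 \frac{2 \left(373 + 91\right)}{5}\right) 420 = \left(-2 - 8 \cdot 2 \cdot \frac{1}{5} \cdot 464\right) 420 = \left(-2 - \frac{7424}{5}\right) 420 = \left(- \frac{7434}{5}\right) 420 = -624456$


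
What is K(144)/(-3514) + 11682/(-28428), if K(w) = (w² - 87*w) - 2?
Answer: -22860893/8324666 ≈ -2.7462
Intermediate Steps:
K(w) = -2 + w² - 87*w
K(144)/(-3514) + 11682/(-28428) = (-2 + 144² - 87*144)/(-3514) + 11682/(-28428) = (-2 + 20736 - 12528)*(-1/3514) + 11682*(-1/28428) = 8206*(-1/3514) - 1947/4738 = -4103/1757 - 1947/4738 = -22860893/8324666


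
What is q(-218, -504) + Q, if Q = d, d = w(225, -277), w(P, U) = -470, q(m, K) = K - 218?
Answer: -1192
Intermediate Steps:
q(m, K) = -218 + K
d = -470
Q = -470
q(-218, -504) + Q = (-218 - 504) - 470 = -722 - 470 = -1192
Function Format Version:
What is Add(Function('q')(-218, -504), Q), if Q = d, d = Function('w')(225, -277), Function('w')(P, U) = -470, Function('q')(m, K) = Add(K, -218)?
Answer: -1192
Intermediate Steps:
Function('q')(m, K) = Add(-218, K)
d = -470
Q = -470
Add(Function('q')(-218, -504), Q) = Add(Add(-218, -504), -470) = Add(-722, -470) = -1192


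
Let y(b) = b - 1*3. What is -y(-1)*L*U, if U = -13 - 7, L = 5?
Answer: -400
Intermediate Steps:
y(b) = -3 + b (y(b) = b - 3 = -3 + b)
U = -20
-y(-1)*L*U = -(-3 - 1)*5*(-20) = -(-4*5)*(-20) = -(-20)*(-20) = -1*400 = -400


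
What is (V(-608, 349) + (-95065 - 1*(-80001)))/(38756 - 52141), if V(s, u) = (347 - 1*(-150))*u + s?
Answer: -157781/13385 ≈ -11.788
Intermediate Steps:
V(s, u) = s + 497*u (V(s, u) = (347 + 150)*u + s = 497*u + s = s + 497*u)
(V(-608, 349) + (-95065 - 1*(-80001)))/(38756 - 52141) = ((-608 + 497*349) + (-95065 - 1*(-80001)))/(38756 - 52141) = ((-608 + 173453) + (-95065 + 80001))/(-13385) = (172845 - 15064)*(-1/13385) = 157781*(-1/13385) = -157781/13385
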